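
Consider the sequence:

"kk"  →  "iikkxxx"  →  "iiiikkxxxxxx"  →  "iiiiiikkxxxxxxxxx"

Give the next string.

iiiiiiiikkxxxxxxxxxxxx

Each term wraps the previous one in ii on the left and xxx on the right.
One more step from iiiiiikkxxxxxxxxx gives the answer.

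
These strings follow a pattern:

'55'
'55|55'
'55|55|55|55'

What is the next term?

Each string is two copies of the previous one joined by '|'.
Doubling 55|55|55|55 with '|' between the halves:

55|55|55|55|55|55|55|55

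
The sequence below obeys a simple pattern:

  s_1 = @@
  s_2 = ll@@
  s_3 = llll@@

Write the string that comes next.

llllll@@

Every step adds ll at the front: s(k+1) = ll·s(k).
So the next term is ll·llll@@.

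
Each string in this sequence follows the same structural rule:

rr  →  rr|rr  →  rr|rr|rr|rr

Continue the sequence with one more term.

Each string is two copies of the previous one joined by '|'.
Doubling rr|rr|rr|rr with '|' between the halves:

rr|rr|rr|rr|rr|rr|rr|rr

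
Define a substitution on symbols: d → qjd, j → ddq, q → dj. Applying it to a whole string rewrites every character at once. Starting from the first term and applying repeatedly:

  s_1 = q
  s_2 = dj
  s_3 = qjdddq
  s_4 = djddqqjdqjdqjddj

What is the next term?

qjdddqqjdqjddjdjddqqjddjddqqjddjddqqjdqjdddq

Replace each of the 16 characters of djddqqjdqjdqjddj in place — qjd ddq qjd qjd dj dj ddq qjd dj ddq qjd dj ddq qjd qjd ddq — and concatenate.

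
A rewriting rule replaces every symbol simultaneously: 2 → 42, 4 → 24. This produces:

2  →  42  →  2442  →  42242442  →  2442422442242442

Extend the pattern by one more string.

42242442244242242442422442242442

φ(2442422442242442) expands symbol-by-symbol to 42 24 24 42 24 42 42 24 24 42 42 24 42 24 24 42; joining the 16 pieces gives the next term.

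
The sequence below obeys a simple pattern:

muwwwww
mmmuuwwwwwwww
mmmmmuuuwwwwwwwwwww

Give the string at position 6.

The n-th term is 2n-1 m's then n u's then 3n+2 w's (n = 1, 2, …).
For term 6, n = 6, so the run lengths are 11, 6, 20.

mmmmmmmmmmmuuuuuuwwwwwwwwwwwwwwwwwwww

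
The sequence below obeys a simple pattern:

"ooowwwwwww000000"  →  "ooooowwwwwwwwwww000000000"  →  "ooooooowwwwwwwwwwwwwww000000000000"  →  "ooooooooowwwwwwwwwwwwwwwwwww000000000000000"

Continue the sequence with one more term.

Each string has the form o^{2n+1} w^{4n+3} 0^{3n+3} (n = 1, 2, …).
Setting n = 5 gives 11, 23, 18 characters in each block.

ooooooooooowwwwwwwwwwwwwwwwwwwwwww000000000000000000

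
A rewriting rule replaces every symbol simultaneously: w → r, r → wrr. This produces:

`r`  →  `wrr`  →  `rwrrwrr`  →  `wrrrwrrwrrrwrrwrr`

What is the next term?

Applying the rule to each of the 17 symbols of wrrrwrrwrrrwrrwrr gives the pieces r wrr wrr wrr r wrr wrr r wrr wrr wrr r wrr wrr r wrr wrr, which concatenate to the answer.

rwrrwrrwrrrwrrwrrrwrrwrrwrrrwrrwrrrwrrwrr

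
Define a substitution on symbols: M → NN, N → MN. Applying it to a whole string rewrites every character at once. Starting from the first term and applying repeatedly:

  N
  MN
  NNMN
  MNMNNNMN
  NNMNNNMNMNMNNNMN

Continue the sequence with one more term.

MNMNNNMNMNMNNNMNNNMNNNMNMNMNNNMN

Applying the rule to each of the 16 symbols of NNMNNNMNMNMNNNMN gives the pieces MN MN NN MN MN MN NN MN NN MN NN MN MN MN NN MN, which concatenate to the answer.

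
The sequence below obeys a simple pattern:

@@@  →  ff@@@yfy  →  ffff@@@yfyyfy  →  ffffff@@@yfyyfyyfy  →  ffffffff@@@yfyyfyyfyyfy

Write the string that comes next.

ffffffffff@@@yfyyfyyfyyfyyfy

s(k+1) = ff·s(k)·yfy, so each term gains ff as a prefix and yfy as a suffix.
One more step from ffffffff@@@yfyyfyyfyyfy gives the answer.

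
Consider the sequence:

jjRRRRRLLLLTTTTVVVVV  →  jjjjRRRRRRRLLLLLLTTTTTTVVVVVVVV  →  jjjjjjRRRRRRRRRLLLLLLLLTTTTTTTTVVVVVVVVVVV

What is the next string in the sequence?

Term n consists of 2n j's, followed by 2n+3 R's, followed by 2n+2 L's, followed by 2n+2 T's, followed by 3n+2 V's (n = 1, 2, …).
For the next term, n = 4, so the run lengths are 8, 11, 10, 10, 14.

jjjjjjjjRRRRRRRRRRRLLLLLLLLLLTTTTTTTTTTVVVVVVVVVVVVVV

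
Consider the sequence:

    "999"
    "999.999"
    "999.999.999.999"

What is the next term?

Each string is two copies of the previous one joined by '.'.
Doubling 999.999.999.999 with '.' between the halves:

999.999.999.999.999.999.999.999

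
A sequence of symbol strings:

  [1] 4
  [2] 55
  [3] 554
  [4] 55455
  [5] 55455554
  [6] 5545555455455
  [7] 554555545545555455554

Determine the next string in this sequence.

5545555455455554555545545555455455

From term 3 onward, concatenate the last term with the second-to-last: 55·4 = 554, 554·55 = 55455, …
The next term joins 554555545545555455554 and 5545555455455.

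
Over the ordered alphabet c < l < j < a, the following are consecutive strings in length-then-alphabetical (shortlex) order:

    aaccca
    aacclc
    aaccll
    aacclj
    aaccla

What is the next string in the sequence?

Find the rightmost character of aaccla below a, bump it to the next letter, and reset everything to its right to c.

aaccjc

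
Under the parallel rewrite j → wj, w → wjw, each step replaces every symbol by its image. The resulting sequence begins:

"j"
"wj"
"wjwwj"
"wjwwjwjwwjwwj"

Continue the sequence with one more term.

wjwwjwjwwjwwjwjwwjwjwwjwwjwjwwjwwj

Replace each of the 13 characters of wjwwjwjwwjwwj in place — wjw wj wjw wjw wj wjw wj wjw wjw wj wjw wjw wj — and concatenate.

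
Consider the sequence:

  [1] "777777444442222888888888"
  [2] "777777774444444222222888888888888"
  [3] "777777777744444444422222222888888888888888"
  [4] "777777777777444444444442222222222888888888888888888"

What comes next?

777777777777774444444444444222222222222888888888888888888888

Term n consists of 2n+2 7's, followed by 2n+1 4's, followed by 2n 2's, followed by 3n+3 8's, where the shown terms are n = 2, 3, 4, 5.
For the next term, n = 6, so the run lengths are 14, 13, 12, 21.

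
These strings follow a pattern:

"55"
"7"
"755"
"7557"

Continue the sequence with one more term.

7557755

From term 3 onward, concatenate the last term with the second-to-last: 7·55 = 755, 755·7 = 7557, …
So term 5 is 7557·755.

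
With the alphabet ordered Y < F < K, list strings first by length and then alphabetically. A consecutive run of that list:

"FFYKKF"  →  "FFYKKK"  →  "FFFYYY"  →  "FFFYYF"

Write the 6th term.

FFFYFY

Advancing 2 positions from FFFYYF through FFFYYF → FFFYYK reaches term 6.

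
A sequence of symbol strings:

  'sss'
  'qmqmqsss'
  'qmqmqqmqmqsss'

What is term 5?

qmqmqqmqmqqmqmqqmqmqsss

The strings grow by a fixed prefix qmqmq each time.
From qmqmqqmqmqsss, 2 further steps: qmqmqqmqmqsss → qmqmqqmqmqqmqmqsss → (answer).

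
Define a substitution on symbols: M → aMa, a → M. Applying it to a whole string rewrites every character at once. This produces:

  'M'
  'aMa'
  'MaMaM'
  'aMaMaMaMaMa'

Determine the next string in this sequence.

MaMaMaMaMaMaMaMaMaMaM

Rewriting each symbol of aMaMaMaMaMa: a→M, M→aMa, a→M, M→aMa, a→M, M→aMa, a→M, M→aMa, a→M, M→aMa, a→M, which concatenates to M aMa M aMa M aMa M aMa M aMa M.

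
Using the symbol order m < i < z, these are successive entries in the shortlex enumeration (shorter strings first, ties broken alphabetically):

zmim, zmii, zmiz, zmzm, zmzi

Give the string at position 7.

zimm

Continuing the enumeration 2 steps past zmzi: zmzi → zmzz → (answer).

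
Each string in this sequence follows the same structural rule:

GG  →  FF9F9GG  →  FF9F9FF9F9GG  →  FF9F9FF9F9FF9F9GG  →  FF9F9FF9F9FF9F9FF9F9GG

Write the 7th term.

Each term is the previous one with FF9F9 prepended.
From FF9F9FF9F9FF9F9FF9F9GG, 2 further steps: FF9F9FF9F9FF9F9FF9F9GG → FF9F9FF9F9FF9F9FF9F9FF9F9GG → (answer).

FF9F9FF9F9FF9F9FF9F9FF9F9FF9F9GG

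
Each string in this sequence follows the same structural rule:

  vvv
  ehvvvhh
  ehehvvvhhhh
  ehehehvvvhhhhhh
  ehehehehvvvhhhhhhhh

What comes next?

s(k+1) = eh·s(k)·hh, so each term gains eh as a prefix and hh as a suffix.
Applying this once more to ehehehehvvvhhhhhhhh:

ehehehehehvvvhhhhhhhhhh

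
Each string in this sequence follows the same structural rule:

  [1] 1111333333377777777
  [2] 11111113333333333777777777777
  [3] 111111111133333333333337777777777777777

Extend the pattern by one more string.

1111111111111333333333333333377777777777777777777

Term n consists of 3n-2 1's, followed by 3n+1 3's, followed by 4n 7's, where the shown terms are n = 2, 3, 4.
At n = 5 the blocks have lengths 13, 16, 20.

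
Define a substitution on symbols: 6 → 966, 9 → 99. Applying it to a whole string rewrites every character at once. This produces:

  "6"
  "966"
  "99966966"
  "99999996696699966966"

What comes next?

Replace each of the 20 characters of 99999996696699966966 in place — 99 99 99 99 99 99 99 966 966 99 966 966 99 99 99 966 966 99 966 966 — and concatenate.

999999999999999669669996696699999996696699966966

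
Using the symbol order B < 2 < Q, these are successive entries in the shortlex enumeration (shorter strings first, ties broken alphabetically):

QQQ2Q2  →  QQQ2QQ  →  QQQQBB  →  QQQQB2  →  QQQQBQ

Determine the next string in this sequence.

QQQQ2B

The successor of QQQQBQ increments the rightmost position that isn't already Q and resets every position after it to B.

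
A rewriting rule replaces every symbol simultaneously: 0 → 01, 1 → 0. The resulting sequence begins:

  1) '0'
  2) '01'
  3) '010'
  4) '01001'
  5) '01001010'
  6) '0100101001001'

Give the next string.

010010100100101001010

Applying the rule to each of the 13 symbols of 0100101001001 gives the pieces 01 0 01 01 0 01 0 01 01 0 01 01 0, which concatenate to the answer.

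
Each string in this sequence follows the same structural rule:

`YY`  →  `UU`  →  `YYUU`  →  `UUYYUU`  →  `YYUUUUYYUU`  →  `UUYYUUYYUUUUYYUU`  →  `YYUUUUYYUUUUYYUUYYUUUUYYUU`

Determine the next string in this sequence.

UUYYUUYYUUUUYYUUYYUUUUYYUUUUYYUUYYUUUUYYUU

From term 3 onward, concatenate the second-to-last term with the last: YY·UU = YYUU, UU·YYUU = UUYYUU, …
The next term joins UUYYUUYYUUUUYYUU and YYUUUUYYUUUUYYUUYYUUUUYYUU.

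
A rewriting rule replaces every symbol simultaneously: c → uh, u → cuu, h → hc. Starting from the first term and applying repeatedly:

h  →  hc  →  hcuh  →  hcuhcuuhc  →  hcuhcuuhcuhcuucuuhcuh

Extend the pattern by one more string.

Rewriting the 21 symbols of hcuhcuuhcuhcuucuuhcuh one by one yields hc uh cuu hc uh cuu cuu hc uh cuu hc uh cuu cuu uh cuu cuu hc uh cuu hc; concatenated:

hcuhcuuhcuhcuucuuhcuhcuuhcuhcuucuuuhcuucuuhcuhcuuhc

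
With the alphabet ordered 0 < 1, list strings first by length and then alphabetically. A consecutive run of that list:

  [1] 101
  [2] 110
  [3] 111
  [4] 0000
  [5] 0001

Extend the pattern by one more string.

0010

The successor of 0001 increments the rightmost position that isn't already 1 and resets every position after it to 0.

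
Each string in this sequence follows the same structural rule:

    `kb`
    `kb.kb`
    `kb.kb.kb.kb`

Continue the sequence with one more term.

Every step duplicates the string with '.' between the halves.
So the next term is two copies of kb.kb.kb.kb with '.' between the halves.

kb.kb.kb.kb.kb.kb.kb.kb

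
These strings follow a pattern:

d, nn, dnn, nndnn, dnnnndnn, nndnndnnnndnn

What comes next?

dnnnndnnnndnndnnnndnn

This is a Fibonacci-style word recurrence s(k) = s(k−2)·s(k−1): e.g. d·nn = dnn.
The next term joins dnnnndnn and nndnndnnnndnn.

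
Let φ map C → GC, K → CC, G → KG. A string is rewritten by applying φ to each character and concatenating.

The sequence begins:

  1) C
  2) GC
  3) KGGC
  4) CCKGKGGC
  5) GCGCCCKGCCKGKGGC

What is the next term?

Rewriting the 16 symbols of GCGCCCKGCCKGKGGC one by one yields KG GC KG GC GC GC CC KG GC GC CC KG CC KG KG GC; concatenated:

KGGCKGGCGCGCCCKGGCGCCCKGCCKGKGGC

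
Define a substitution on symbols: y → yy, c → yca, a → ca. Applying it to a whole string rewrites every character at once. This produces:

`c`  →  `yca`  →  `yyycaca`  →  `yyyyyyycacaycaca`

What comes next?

yyyyyyyyyyyyyyycacaycacayyycacaycaca

φ(yyyyyyycacaycaca) expands symbol-by-symbol to yy yy yy yy yy yy yy yca ca yca ca yy yca ca yca ca; joining the 16 pieces gives the next term.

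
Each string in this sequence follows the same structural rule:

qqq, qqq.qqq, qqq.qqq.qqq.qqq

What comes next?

s(k+1) = s(k)·.·s(k) — each term doubles the last with '.' between the halves.
So the next term is two copies of qqq.qqq.qqq.qqq with '.' between the halves.

qqq.qqq.qqq.qqq.qqq.qqq.qqq.qqq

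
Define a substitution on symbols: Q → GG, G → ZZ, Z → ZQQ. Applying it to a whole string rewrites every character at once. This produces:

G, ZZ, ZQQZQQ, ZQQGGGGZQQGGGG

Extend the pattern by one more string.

Applying the rule to each of the 14 symbols of ZQQGGGGZQQGGGG gives the pieces ZQQ GG GG ZZ ZZ ZZ ZZ ZQQ GG GG ZZ ZZ ZZ ZZ, which concatenate to the answer.

ZQQGGGGZZZZZZZZZQQGGGGZZZZZZZZ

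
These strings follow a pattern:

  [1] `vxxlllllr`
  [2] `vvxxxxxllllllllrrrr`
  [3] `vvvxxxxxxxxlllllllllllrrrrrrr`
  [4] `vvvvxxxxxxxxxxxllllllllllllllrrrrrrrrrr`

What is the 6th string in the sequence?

vvvvvvxxxxxxxxxxxxxxxxxllllllllllllllllllllrrrrrrrrrrrrrrrr

Each string has the form v^{n} x^{3n-1} l^{3n+2} r^{3n-2} (n = 1, 2, …).
At n = 6 the blocks have lengths 6, 17, 20, 16.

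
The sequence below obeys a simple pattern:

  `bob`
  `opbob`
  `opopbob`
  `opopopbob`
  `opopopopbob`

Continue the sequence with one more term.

Each term is the previous one with op prepended.
So the next term is op·opopopopbob.

opopopopopbob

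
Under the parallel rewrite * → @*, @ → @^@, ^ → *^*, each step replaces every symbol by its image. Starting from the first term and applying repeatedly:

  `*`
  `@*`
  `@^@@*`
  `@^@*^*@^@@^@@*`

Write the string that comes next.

Applying the rule to each of the 14 symbols of @^@*^*@^@@^@@* gives the pieces @^@ *^* @^@ @* *^* @* @^@ *^* @^@ @^@ *^* @^@ @^@ @*, which concatenate to the answer.

@^@*^*@^@@**^*@*@^@*^*@^@@^@*^*@^@@^@@*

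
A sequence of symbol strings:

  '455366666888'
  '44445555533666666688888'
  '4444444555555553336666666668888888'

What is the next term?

444444444455555555555333366666666666888888888

Each string has the form 4^{3n-2} 5^{3n-1} 3^{n} 6^{2n+3} 8^{2n+1} (n = 1, 2, …).
At n = 4 the blocks have lengths 10, 11, 4, 11, 9.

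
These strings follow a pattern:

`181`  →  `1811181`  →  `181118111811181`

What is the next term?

Each string is two copies of the previous one joined by '1'.
Doubling 181118111811181 with '1' between the halves:

1811181118111811181118111811181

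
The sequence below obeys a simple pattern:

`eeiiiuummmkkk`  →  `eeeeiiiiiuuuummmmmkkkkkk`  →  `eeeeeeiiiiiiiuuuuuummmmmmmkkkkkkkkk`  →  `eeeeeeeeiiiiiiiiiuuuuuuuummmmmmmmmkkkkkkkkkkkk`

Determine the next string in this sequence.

Term n consists of 2n e's, followed by 2n+1 i's, followed by 2n u's, followed by 2n+1 m's, followed by 3n k's (n = 1, 2, …).
For the next term, n = 5, so the run lengths are 10, 11, 10, 11, 15.

eeeeeeeeeeiiiiiiiiiiiuuuuuuuuuummmmmmmmmmmkkkkkkkkkkkkkkk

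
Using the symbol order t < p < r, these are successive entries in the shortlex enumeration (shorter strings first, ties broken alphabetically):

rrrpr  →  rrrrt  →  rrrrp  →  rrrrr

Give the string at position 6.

tttttp

Advancing 2 positions from rrrrr through rrrrr → tttttt reaches term 6.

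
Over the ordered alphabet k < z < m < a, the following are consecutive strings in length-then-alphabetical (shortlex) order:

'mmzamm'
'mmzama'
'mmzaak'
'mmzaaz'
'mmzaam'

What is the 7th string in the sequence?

Advancing 2 positions from mmzaam through mmzaam → mmzaaa reaches term 7.

mmmkkk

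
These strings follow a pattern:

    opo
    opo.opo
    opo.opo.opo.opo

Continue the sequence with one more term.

Every step duplicates the string with '.' between the halves.
One more doubling of opo.opo.opo.opo gives the answer.

opo.opo.opo.opo.opo.opo.opo.opo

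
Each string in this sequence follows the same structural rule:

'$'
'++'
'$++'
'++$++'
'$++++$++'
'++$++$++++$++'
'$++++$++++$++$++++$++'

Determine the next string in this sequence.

From term 3 onward, concatenate the second-to-last term with the last: $·++ = $++, ++·$++ = ++$++, …
So term 8 is ++$++$++++$++·$++++$++++$++$++++$++.

++$++$++++$++$++++$++++$++$++++$++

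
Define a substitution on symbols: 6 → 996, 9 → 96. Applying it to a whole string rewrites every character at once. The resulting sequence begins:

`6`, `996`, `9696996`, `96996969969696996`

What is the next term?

96996969699696996969699696996969969696996

Replace each of the 17 characters of 96996969969696996 in place — 96 996 96 96 996 96 996 96 96 996 96 996 96 996 96 96 996 — and concatenate.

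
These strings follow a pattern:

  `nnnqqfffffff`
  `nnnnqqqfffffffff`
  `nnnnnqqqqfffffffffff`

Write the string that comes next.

nnnnnnqqqqqfffffffffffff

Reading off run lengths: n runs 3, 4, 5; q runs 2, 3, 4; f runs 7, 9, 11 — each is linear in n, where the shown terms are n = 3, 4, 5.
At n = 6 the blocks have lengths 6, 5, 13.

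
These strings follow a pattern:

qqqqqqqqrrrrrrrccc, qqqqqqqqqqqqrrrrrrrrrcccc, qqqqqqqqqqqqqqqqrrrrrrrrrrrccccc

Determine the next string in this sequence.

Each string has the form q^{4n} r^{2n+3} c^{n+1}, where the shown terms are n = 2, 3, 4.
Setting n = 5 gives 20, 13, 6 characters in each block.

qqqqqqqqqqqqqqqqqqqqrrrrrrrrrrrrrcccccc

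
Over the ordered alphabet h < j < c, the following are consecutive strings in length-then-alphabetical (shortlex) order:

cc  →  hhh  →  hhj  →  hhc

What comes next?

Treat hhc as a base-3 numeral over the given alphabet and add one, carrying through any trailing c's.

hjh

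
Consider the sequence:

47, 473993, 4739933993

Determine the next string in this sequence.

47399339933993

Every step adds 3993 to the end: s(k+1) = s(k)·3993.
So the next term is 4739933993·3993.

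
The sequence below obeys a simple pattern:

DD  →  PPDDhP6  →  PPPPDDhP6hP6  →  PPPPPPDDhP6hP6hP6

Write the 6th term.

PPPPPPPPPPDDhP6hP6hP6hP6hP6

Each term wraps the previous one in PP on the left and hP6 on the right.
From PPPPPPDDhP6hP6hP6, 2 further steps: PPPPPPDDhP6hP6hP6 → PPPPPPPPDDhP6hP6hP6hP6 → (answer).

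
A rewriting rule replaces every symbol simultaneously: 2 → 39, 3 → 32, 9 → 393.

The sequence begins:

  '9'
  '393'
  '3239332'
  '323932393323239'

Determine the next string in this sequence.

Replace each of the 15 characters of 323932393323239 in place — 32 39 32 393 32 39 32 393 32 32 39 32 39 32 393 — and concatenate.

323932393323932393323239323932393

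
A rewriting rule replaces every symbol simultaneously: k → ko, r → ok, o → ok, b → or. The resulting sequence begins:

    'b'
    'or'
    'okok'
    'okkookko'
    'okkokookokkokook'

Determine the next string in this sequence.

Rewriting the 16 symbols of okkokookokkokook one by one yields ok ko ko ok ko ok ok ko ok ko ko ok ko ok ok ko; concatenated:

okkokookkookokkookkokookkookokko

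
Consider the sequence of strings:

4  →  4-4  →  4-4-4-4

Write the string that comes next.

4-4-4-4-4-4-4-4

s(k+1) = s(k)·-·s(k) — each term doubles the last with '-' between the halves.
So the next term is two copies of 4-4-4-4 with '-' between the halves.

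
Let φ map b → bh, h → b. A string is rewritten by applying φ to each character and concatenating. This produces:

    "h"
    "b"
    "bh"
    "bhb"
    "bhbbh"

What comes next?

Rewriting each symbol of bhbbh: b→bh, h→b, b→bh, b→bh, h→b, which concatenates to bh b bh bh b.

bhbbhbhb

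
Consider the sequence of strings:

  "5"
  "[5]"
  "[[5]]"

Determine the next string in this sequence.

Each term wraps the previous one in [ on the left and ] on the right.
Applying this once more to [[5]]:

[[[5]]]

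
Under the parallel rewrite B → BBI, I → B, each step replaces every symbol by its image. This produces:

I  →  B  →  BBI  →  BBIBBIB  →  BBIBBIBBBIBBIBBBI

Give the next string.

BBIBBIBBBIBBIBBBIBBIBBIBBBIBBIBBBIBBIBBIB

Applying the rule to each of the 17 symbols of BBIBBIBBBIBBIBBBI gives the pieces BBI BBI B BBI BBI B BBI BBI BBI B BBI BBI B BBI BBI BBI B, which concatenate to the answer.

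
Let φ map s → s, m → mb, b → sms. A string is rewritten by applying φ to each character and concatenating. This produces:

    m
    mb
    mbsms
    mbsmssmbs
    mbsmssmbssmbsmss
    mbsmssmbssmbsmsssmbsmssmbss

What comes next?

φ(mbsmssmbssmbsmsssmbsmssmbss) expands symbol-by-symbol to mb sms s mb s s mb sms s s mb sms s mb s s s mb sms s mb s s mb sms s s; joining the 27 pieces gives the next term.

mbsmssmbssmbsmsssmbsmssmbsssmbsmssmbssmbsmsss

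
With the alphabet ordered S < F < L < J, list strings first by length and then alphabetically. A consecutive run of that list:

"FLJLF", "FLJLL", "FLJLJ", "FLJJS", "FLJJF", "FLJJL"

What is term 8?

FJSSS

Stepping forward 2 times from FLJJL: FLJJL → FLJJJ, then the target.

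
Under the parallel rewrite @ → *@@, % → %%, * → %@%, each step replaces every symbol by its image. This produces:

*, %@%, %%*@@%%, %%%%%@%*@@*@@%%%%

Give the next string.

Replace each of the 17 characters of %%%%%@%*@@*@@%%%% in place — %% %% %% %% %% *@@ %% %@% *@@ *@@ %@% *@@ *@@ %% %% %% %% — and concatenate.

%%%%%%%%%%*@@%%%@%*@@*@@%@%*@@*@@%%%%%%%%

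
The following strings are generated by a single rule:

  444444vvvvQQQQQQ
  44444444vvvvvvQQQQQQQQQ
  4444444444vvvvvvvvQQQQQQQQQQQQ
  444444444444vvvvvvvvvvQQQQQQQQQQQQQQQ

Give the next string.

44444444444444vvvvvvvvvvvvQQQQQQQQQQQQQQQQQQ

Reading off run lengths: 4 runs 6, 8, 10, 12; v runs 4, 6, 8, 10; Q runs 6, 9, 12, 15 — each is linear in n, where the shown terms are n = 2, 3, 4, 5.
Setting n = 6 gives 14, 12, 18 characters in each block.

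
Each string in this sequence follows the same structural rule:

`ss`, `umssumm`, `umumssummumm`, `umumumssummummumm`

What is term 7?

umumumumumumssummummummummummumm

Each term wraps the previous one in um on the left and umm on the right.
From umumumssummummumm, 3 further steps: umumumssummummumm → umumumumssummummummumm → umumumumumssummummummummumm → (answer).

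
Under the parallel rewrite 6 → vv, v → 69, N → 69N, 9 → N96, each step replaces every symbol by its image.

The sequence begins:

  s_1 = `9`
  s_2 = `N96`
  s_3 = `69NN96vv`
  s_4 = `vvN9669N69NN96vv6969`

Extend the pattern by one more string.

696969NN96vvvvN9669NvvN9669N69NN96vv6969vvN96vvN96

Applying the rule to each of the 20 symbols of vvN9669N69NN96vv6969 gives the pieces 69 69 69N N96 vv vv N96 69N vv N96 69N 69N N96 vv 69 69 vv N96 vv N96, which concatenate to the answer.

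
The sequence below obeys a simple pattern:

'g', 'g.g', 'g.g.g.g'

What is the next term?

g.g.g.g.g.g.g.g

s(k+1) = s(k)·.·s(k) — each term doubles the last with '.' between the halves.
One more doubling of g.g.g.g gives the answer.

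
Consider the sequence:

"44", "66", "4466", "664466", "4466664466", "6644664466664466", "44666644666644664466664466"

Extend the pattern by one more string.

664466446666446644666644666644664466664466

Each term (from the third on) is the two preceding terms concatenated in order: term 3 = 44·66 = 4466.
The next term joins 6644664466664466 and 44666644666644664466664466.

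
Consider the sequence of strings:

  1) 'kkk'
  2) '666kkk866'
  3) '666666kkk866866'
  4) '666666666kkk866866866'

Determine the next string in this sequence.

666666666666kkk866866866866

Every step adds 666 to the front and 866 to the end of the previous string.
So the next term is 666·666666666kkk866866866·866.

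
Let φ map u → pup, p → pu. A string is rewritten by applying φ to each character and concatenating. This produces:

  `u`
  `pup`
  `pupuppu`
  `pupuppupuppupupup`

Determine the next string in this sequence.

φ(pupuppupuppupupup) expands symbol-by-symbol to pu pup pu pup pu pu pup pu pup pu pu pup pu pup pu pup pu; joining the 17 pieces gives the next term.

pupuppupuppupupuppupuppupupuppupuppupuppu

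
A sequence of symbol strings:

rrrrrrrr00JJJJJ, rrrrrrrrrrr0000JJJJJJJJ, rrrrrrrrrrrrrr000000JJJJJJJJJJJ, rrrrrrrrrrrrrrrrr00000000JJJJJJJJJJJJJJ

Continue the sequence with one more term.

Term n consists of 3n+2 r's, followed by 2n-2 0's, followed by 3n-1 J's, where the shown terms are n = 2, 3, 4, 5.
For the next term, n = 6, so the run lengths are 20, 10, 17.

rrrrrrrrrrrrrrrrrrrr0000000000JJJJJJJJJJJJJJJJJ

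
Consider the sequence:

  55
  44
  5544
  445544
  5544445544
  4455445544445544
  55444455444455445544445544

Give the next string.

From term 3 onward, concatenate the second-to-last term with the last: 55·44 = 5544, 44·5544 = 445544, …
Continuing: 4455445544445544 · 55444455444455445544445544 gives term 8.

445544554444554455444455444455445544445544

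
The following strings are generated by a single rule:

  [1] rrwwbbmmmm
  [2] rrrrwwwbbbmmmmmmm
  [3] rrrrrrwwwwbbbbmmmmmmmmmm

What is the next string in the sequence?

Reading off run lengths: r runs 2, 4, 6; w runs 2, 3, 4; b runs 2, 3, 4; m runs 4, 7, 10 — each is linear in n (n = 1, 2, …).
Setting n = 4 gives 8, 5, 5, 13 characters in each block.

rrrrrrrrwwwwwbbbbbmmmmmmmmmmmmm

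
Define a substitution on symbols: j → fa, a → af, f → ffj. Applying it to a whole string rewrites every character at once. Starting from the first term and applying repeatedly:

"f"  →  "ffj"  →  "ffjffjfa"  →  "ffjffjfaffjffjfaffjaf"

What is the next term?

Rewriting the 21 symbols of ffjffjfaffjffjfaffjaf one by one yields ffj ffj fa ffj ffj fa ffj af ffj ffj fa ffj ffj fa ffj af ffj ffj fa af ffj; concatenated:

ffjffjfaffjffjfaffjafffjffjfaffjffjfaffjafffjffjfaafffj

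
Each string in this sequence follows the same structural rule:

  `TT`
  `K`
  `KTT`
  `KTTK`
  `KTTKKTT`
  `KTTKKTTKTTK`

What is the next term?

KTTKKTTKTTKKTTKKTT

Each term (from the third on) is the previous term followed by the one before it: term 3 = K·TT = KTT.
The next term joins KTTKKTTKTTK and KTTKKTT.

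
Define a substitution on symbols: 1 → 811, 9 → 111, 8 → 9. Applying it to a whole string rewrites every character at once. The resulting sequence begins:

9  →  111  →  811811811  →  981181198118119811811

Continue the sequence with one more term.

111981181198118111119811811981181111198118119811811

Replace each of the 21 characters of 981181198118119811811 in place — 111 9 811 811 9 811 811 111 9 811 811 9 811 811 111 9 811 811 9 811 811 — and concatenate.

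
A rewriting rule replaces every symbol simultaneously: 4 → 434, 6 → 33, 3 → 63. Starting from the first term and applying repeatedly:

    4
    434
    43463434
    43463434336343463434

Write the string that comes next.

434634343363434634346363336343463434336343463434

φ(43463434336343463434) expands symbol-by-symbol to 434 63 434 33 63 434 63 434 63 63 33 63 434 63 434 33 63 434 63 434; joining the 20 pieces gives the next term.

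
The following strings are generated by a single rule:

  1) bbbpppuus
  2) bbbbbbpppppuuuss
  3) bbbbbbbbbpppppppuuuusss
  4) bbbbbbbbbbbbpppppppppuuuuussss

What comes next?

Each string has the form b^{3n} p^{2n+1} u^{n+1} s^{n} (n = 1, 2, …).
Setting n = 5 gives 15, 11, 6, 5 characters in each block.

bbbbbbbbbbbbbbbpppppppppppuuuuuusssss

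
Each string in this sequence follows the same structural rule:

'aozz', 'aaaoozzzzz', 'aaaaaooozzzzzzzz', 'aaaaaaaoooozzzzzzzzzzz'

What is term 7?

aaaaaaaaaaaaaooooooozzzzzzzzzzzzzzzzzzzz

Each string has the form a^{2n-1} o^{n} z^{3n-1} (n = 1, 2, …).
At n = 7 the blocks have lengths 13, 7, 20.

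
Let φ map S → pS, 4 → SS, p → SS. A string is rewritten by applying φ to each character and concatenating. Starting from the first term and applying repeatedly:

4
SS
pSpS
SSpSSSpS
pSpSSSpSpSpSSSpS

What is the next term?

SSpSSSpSpSpSSSpSSSpSSSpSpSpSSSpS

Replace each of the 16 characters of pSpSSSpSpSpSSSpS in place — SS pS SS pS pS pS SS pS SS pS SS pS pS pS SS pS — and concatenate.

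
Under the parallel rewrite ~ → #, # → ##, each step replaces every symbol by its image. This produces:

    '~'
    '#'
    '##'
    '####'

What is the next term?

########

Rewriting each symbol of ####: #→##, #→##, #→##, #→##, which concatenates to ## ## ## ##.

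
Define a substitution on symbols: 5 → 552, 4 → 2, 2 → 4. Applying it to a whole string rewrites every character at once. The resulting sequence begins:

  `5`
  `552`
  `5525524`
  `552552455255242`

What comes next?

5525524552552425525524552552424

φ(552552455255242) expands symbol-by-symbol to 552 552 4 552 552 4 2 552 552 4 552 552 4 2 4; joining the 15 pieces gives the next term.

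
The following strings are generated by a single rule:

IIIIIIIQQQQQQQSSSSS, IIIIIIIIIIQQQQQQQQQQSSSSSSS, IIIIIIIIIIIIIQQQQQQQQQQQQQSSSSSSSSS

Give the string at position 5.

Term n consists of 3n+1 I's, followed by 3n+1 Q's, followed by 2n+1 S's, where the shown terms are n = 2, 3, 4.
Setting n = 6 gives 19, 19, 13 characters in each block.

IIIIIIIIIIIIIIIIIIIQQQQQQQQQQQQQQQQQQQSSSSSSSSSSSSS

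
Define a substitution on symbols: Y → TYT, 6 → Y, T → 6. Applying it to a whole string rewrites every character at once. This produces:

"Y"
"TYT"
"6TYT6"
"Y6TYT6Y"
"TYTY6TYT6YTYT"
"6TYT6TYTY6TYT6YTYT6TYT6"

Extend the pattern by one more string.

Y6TYT6Y6TYT6TYTY6TYT6YTYT6TYT6Y6TYT6Y

φ(6TYT6TYTY6TYT6YTYT6TYT6) expands symbol-by-symbol to Y 6 TYT 6 Y 6 TYT 6 TYT Y 6 TYT 6 Y TYT 6 TYT 6 Y 6 TYT 6 Y; joining the 23 pieces gives the next term.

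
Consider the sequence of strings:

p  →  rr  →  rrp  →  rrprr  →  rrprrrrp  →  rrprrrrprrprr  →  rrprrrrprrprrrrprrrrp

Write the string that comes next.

rrprrrrprrprrrrprrrrprrprrrrprrprr

Each term (from the third on) is the previous term followed by the one before it: term 3 = rr·p = rrp.
The next term joins rrprrrrprrprrrrprrrrp and rrprrrrprrprr.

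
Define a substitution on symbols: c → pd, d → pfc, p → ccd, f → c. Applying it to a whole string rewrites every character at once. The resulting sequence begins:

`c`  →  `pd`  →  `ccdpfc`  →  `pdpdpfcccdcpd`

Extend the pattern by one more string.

φ(pdpdpfcccdcpd) expands symbol-by-symbol to ccd pfc ccd pfc ccd c pd pd pd pfc pd ccd pfc; joining the 13 pieces gives the next term.

ccdpfcccdpfcccdcpdpdpdpfcpdccdpfc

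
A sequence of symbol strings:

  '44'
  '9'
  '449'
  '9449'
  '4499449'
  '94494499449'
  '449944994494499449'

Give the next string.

94494499449449944994494499449

Each term (from the third on) is the two preceding terms concatenated in order: term 3 = 44·9 = 449.
Continuing: 94494499449 · 449944994494499449 gives term 8.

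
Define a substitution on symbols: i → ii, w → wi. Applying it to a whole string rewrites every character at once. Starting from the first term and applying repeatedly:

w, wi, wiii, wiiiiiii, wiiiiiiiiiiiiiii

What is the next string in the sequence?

φ(wiiiiiiiiiiiiiii) expands symbol-by-symbol to wi ii ii ii ii ii ii ii ii ii ii ii ii ii ii ii; joining the 16 pieces gives the next term.

wiiiiiiiiiiiiiiiiiiiiiiiiiiiiiii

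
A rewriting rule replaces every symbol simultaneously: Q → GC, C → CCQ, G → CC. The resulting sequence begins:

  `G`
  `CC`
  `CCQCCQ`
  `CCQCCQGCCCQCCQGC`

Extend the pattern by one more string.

Rewriting the 16 symbols of CCQCCQGCCCQCCQGC one by one yields CCQ CCQ GC CCQ CCQ GC CC CCQ CCQ CCQ GC CCQ CCQ GC CC CCQ; concatenated:

CCQCCQGCCCQCCQGCCCCCQCCQCCQGCCCQCCQGCCCCCQ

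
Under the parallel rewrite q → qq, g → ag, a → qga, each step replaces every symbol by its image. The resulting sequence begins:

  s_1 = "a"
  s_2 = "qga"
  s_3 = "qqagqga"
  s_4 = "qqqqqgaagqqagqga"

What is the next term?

Rewriting the 16 symbols of qqqqqgaagqqagqga one by one yields qq qq qq qq qq ag qga qga ag qq qq qga ag qq ag qga; concatenated:

qqqqqqqqqqagqgaqgaagqqqqqgaagqqagqga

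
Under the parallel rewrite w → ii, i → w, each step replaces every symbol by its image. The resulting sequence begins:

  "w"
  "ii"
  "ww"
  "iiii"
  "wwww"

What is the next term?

Rewriting each symbol of wwww: w→ii, w→ii, w→ii, w→ii, which concatenates to ii ii ii ii.

iiiiiiii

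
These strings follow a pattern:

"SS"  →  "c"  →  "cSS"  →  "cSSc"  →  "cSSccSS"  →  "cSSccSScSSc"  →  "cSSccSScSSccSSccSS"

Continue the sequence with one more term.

Each term (from the third on) is the previous term followed by the one before it: term 3 = c·SS = cSS.
The next term joins cSSccSScSSccSSccSS and cSSccSScSSc.

cSSccSScSSccSSccSScSSccSScSSc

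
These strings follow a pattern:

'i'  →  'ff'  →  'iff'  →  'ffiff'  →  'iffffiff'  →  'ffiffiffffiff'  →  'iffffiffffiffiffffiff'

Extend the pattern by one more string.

This is a Fibonacci-style word recurrence s(k) = s(k−2)·s(k−1): e.g. i·ff = iff.
Continuing: ffiffiffffiff · iffffiffffiffiffffiff gives term 8.

ffiffiffffiffiffffiffffiffiffffiff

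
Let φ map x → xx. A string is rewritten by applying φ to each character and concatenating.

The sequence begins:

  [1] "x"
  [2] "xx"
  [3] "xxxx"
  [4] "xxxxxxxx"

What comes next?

Apply φ to xxxxxxxx symbol by symbol: x→xx, x→xx, x→xx, x→xx, x→xx, x→xx, x→xx, x→xx; joined: xx xx xx xx xx xx xx xx.

xxxxxxxxxxxxxxxx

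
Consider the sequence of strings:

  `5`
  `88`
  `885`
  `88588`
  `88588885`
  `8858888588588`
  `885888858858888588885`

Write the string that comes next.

8858888588588885888858858888588588

From term 3 onward, concatenate the last term with the second-to-last: 88·5 = 885, 885·88 = 88588, …
Continuing: 885888858858888588885 · 8858888588588 gives term 8.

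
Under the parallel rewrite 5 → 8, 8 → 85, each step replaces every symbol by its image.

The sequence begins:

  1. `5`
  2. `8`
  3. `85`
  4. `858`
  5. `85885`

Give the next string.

85885858

Rewriting each symbol of 85885: 8→85, 5→8, 8→85, 8→85, 5→8, which concatenates to 85 8 85 85 8.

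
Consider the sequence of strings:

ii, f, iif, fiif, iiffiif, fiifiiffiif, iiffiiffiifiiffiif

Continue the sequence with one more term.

fiifiiffiifiiffiiffiifiiffiif

Each term (from the third on) is the two preceding terms concatenated in order: term 3 = ii·f = iif.
So term 8 is fiifiiffiif·iiffiiffiifiiffiif.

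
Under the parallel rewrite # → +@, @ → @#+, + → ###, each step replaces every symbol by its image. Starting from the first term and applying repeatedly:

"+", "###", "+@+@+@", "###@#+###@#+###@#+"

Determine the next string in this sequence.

+@+@+@@#++@###+@+@+@@#++@###+@+@+@@#++@###

Applying the rule to each of the 18 symbols of ###@#+###@#+###@#+ gives the pieces +@ +@ +@ @#+ +@ ### +@ +@ +@ @#+ +@ ### +@ +@ +@ @#+ +@ ###, which concatenate to the answer.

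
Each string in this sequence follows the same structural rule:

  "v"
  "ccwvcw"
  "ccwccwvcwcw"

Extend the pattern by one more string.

s(k+1) = ccw·s(k)·cw, so each term gains ccw as a prefix and cw as a suffix.
Applying this once more to ccwccwvcwcw:

ccwccwccwvcwcwcw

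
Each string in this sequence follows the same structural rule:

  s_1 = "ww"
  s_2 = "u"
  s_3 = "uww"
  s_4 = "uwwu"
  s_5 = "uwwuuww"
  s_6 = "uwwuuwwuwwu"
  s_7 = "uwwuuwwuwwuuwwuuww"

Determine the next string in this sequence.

From term 3 onward, concatenate the last term with the second-to-last: u·ww = uww, uww·u = uwwu, …
So term 8 is uwwuuwwuwwuuwwuuww·uwwuuwwuwwu.

uwwuuwwuwwuuwwuuwwuwwuuwwuwwu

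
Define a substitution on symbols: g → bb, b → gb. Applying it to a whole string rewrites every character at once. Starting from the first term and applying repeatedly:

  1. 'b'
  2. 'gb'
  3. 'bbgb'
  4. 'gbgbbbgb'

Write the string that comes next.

bbgbbbgbgbgbbbgb

Expanding gbgbbbgb: g→bb, b→gb, g→bb, b→gb, b→gb, b→gb, g→bb, b→gb. Concatenated: bb gb bb gb gb gb bb gb.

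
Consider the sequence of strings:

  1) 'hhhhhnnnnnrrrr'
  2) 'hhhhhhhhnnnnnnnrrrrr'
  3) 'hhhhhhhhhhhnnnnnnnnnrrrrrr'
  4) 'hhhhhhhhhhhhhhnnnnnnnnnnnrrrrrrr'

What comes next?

Reading off run lengths: h runs 5, 8, 11, 14; n runs 5, 7, 9, 11; r runs 4, 5, 6, 7 — each is linear in n, where the shown terms are n = 2, 3, 4, 5.
At n = 6 the blocks have lengths 17, 13, 8.

hhhhhhhhhhhhhhhhhnnnnnnnnnnnnnrrrrrrrr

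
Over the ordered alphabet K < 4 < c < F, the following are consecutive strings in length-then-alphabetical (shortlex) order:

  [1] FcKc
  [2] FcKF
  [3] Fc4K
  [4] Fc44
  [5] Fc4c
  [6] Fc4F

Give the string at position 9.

Fccc

Continuing the enumeration 3 steps past Fc4F: Fc4F → FccK → Fcc4 → (answer).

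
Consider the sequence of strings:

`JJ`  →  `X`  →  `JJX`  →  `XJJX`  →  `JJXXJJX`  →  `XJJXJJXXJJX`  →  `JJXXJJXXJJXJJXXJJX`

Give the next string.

From term 3 onward, concatenate the second-to-last term with the last: JJ·X = JJX, X·JJX = XJJX, …
The next term joins XJJXJJXXJJX and JJXXJJXXJJXJJXXJJX.

XJJXJJXXJJXJJXXJJXXJJXJJXXJJX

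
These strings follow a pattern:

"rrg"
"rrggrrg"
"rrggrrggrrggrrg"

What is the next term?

rrggrrggrrggrrggrrggrrggrrggrrg

Each string is two copies of the previous one joined by 'g'.
One more doubling of rrggrrggrrggrrg gives the answer.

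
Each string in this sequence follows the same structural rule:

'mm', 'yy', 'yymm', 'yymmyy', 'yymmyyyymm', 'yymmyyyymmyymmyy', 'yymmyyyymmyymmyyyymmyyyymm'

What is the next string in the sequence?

yymmyyyymmyymmyyyymmyyyymmyymmyyyymmyymmyy

Each term (from the third on) is the previous term followed by the one before it: term 3 = yy·mm = yymm.
So term 8 is yymmyyyymmyymmyyyymmyyyymm·yymmyyyymmyymmyy.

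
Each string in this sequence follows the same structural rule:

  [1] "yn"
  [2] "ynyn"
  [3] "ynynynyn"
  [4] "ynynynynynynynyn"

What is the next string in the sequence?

ynynynynynynynynynynynynynynynyn

Every step duplicates the string.
One more doubling of ynynynynynynynyn gives the answer.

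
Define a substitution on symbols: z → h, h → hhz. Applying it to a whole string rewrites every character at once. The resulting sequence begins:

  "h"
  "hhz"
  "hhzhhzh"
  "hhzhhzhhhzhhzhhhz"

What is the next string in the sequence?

Rewriting the 17 symbols of hhzhhzhhhzhhzhhhz one by one yields hhz hhz h hhz hhz h hhz hhz hhz h hhz hhz h hhz hhz hhz h; concatenated:

hhzhhzhhhzhhzhhhzhhzhhzhhhzhhzhhhzhhzhhzh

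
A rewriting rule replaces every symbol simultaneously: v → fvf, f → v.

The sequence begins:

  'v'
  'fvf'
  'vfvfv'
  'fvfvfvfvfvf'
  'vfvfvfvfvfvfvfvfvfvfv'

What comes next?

fvfvfvfvfvfvfvfvfvfvfvfvfvfvfvfvfvfvfvfvfvf

φ(vfvfvfvfvfvfvfvfvfvfv) expands symbol-by-symbol to fvf v fvf v fvf v fvf v fvf v fvf v fvf v fvf v fvf v fvf v fvf; joining the 21 pieces gives the next term.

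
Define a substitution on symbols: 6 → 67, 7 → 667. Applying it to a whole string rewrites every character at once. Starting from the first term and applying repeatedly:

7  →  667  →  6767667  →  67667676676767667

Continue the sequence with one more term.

Replace each of the 17 characters of 67667676676767667 in place — 67 667 67 67 667 67 667 67 67 667 67 667 67 667 67 67 667 — and concatenate.

67667676766767667676766767667676676767667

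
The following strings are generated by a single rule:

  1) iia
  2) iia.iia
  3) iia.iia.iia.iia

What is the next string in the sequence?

Each string is two copies of the previous one joined by '.'.
Doubling iia.iia.iia.iia with '.' between the halves:

iia.iia.iia.iia.iia.iia.iia.iia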